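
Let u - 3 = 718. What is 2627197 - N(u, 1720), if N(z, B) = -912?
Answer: 2628109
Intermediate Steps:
u = 721 (u = 3 + 718 = 721)
2627197 - N(u, 1720) = 2627197 - 1*(-912) = 2627197 + 912 = 2628109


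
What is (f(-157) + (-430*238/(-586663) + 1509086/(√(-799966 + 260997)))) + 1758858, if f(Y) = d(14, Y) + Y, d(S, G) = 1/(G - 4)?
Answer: 23730592779560/13493249 - 1509086*I*√538969/538969 ≈ 1.7587e+6 - 2055.6*I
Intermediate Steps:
d(S, G) = 1/(-4 + G)
f(Y) = Y + 1/(-4 + Y) (f(Y) = 1/(-4 + Y) + Y = Y + 1/(-4 + Y))
(f(-157) + (-430*238/(-586663) + 1509086/(√(-799966 + 260997)))) + 1758858 = ((1 - 157*(-4 - 157))/(-4 - 157) + (-430*238/(-586663) + 1509086/(√(-799966 + 260997)))) + 1758858 = ((1 - 157*(-161))/(-161) + (-102340*(-1/586663) + 1509086/(√(-538969)))) + 1758858 = (-(1 + 25277)/161 + (14620/83809 + 1509086/((I*√538969)))) + 1758858 = (-1/161*25278 + (14620/83809 + 1509086*(-I*√538969/538969))) + 1758858 = (-25278/161 + (14620/83809 - 1509086*I*√538969/538969)) + 1758858 = (-2116170082/13493249 - 1509086*I*√538969/538969) + 1758858 = 23730592779560/13493249 - 1509086*I*√538969/538969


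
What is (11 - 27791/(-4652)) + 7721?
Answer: 35997055/4652 ≈ 7738.0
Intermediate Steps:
(11 - 27791/(-4652)) + 7721 = (11 - 27791*(-1/4652)) + 7721 = (11 + 27791/4652) + 7721 = 78963/4652 + 7721 = 35997055/4652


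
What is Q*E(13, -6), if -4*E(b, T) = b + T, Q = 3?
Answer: -21/4 ≈ -5.2500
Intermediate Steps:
E(b, T) = -T/4 - b/4 (E(b, T) = -(b + T)/4 = -(T + b)/4 = -T/4 - b/4)
Q*E(13, -6) = 3*(-1/4*(-6) - 1/4*13) = 3*(3/2 - 13/4) = 3*(-7/4) = -21/4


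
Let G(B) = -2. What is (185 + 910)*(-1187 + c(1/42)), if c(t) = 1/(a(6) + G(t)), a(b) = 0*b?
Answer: -2600625/2 ≈ -1.3003e+6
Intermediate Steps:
a(b) = 0
c(t) = -½ (c(t) = 1/(0 - 2) = 1/(-2) = -½)
(185 + 910)*(-1187 + c(1/42)) = (185 + 910)*(-1187 - ½) = 1095*(-2375/2) = -2600625/2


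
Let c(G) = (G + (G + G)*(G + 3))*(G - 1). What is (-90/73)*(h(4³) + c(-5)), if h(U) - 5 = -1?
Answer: 7740/73 ≈ 106.03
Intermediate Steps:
h(U) = 4 (h(U) = 5 - 1 = 4)
c(G) = (-1 + G)*(G + 2*G*(3 + G)) (c(G) = (G + (2*G)*(3 + G))*(-1 + G) = (G + 2*G*(3 + G))*(-1 + G) = (-1 + G)*(G + 2*G*(3 + G)))
(-90/73)*(h(4³) + c(-5)) = (-90/73)*(4 - 5*(-7 + 2*(-5)² + 5*(-5))) = (-90*1/73)*(4 - 5*(-7 + 2*25 - 25)) = -90*(4 - 5*(-7 + 50 - 25))/73 = -90*(4 - 5*18)/73 = -90*(4 - 90)/73 = -90/73*(-86) = 7740/73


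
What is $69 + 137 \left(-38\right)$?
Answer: $-5137$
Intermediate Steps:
$69 + 137 \left(-38\right) = 69 - 5206 = -5137$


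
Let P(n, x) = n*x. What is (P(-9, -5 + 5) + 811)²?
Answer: 657721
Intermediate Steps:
(P(-9, -5 + 5) + 811)² = (-9*(-5 + 5) + 811)² = (-9*0 + 811)² = (0 + 811)² = 811² = 657721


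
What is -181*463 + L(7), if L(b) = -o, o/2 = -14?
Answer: -83775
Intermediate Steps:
o = -28 (o = 2*(-14) = -28)
L(b) = 28 (L(b) = -1*(-28) = 28)
-181*463 + L(7) = -181*463 + 28 = -83803 + 28 = -83775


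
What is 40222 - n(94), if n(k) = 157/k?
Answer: 3780711/94 ≈ 40220.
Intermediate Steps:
40222 - n(94) = 40222 - 157/94 = 3780711/94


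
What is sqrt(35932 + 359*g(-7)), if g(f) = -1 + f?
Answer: 2*sqrt(8265) ≈ 181.82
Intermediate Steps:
sqrt(35932 + 359*g(-7)) = sqrt(35932 + 359*(-1 - 7)) = sqrt(35932 + 359*(-8)) = sqrt(35932 - 2872) = sqrt(33060) = 2*sqrt(8265)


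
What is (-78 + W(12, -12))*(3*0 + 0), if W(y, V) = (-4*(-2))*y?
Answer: 0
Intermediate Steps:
W(y, V) = 8*y
(-78 + W(12, -12))*(3*0 + 0) = (-78 + 8*12)*(3*0 + 0) = (-78 + 96)*(0 + 0) = 18*0 = 0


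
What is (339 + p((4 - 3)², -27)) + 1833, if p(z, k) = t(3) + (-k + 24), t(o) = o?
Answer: 2226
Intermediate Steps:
p(z, k) = 27 - k (p(z, k) = 3 + (-k + 24) = 3 + (24 - k) = 27 - k)
(339 + p((4 - 3)², -27)) + 1833 = (339 + (27 - 1*(-27))) + 1833 = (339 + (27 + 27)) + 1833 = (339 + 54) + 1833 = 393 + 1833 = 2226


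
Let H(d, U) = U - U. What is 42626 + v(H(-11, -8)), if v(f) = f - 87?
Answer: 42539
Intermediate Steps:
H(d, U) = 0
v(f) = -87 + f
42626 + v(H(-11, -8)) = 42626 + (-87 + 0) = 42626 - 87 = 42539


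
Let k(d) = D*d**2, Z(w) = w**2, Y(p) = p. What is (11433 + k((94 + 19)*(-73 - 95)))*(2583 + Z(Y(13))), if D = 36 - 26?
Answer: 9918026348736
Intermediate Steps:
D = 10
k(d) = 10*d**2
(11433 + k((94 + 19)*(-73 - 95)))*(2583 + Z(Y(13))) = (11433 + 10*((94 + 19)*(-73 - 95))**2)*(2583 + 13**2) = (11433 + 10*(113*(-168))**2)*(2583 + 169) = (11433 + 10*(-18984)**2)*2752 = (11433 + 10*360392256)*2752 = (11433 + 3603922560)*2752 = 3603933993*2752 = 9918026348736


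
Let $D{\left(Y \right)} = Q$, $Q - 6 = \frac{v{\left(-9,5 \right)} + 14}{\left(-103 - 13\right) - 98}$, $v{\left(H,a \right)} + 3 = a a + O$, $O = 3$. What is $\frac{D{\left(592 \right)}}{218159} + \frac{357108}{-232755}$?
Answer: $- \frac{5557221197611}{3622135327210} \approx -1.5342$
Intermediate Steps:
$v{\left(H,a \right)} = a^{2}$ ($v{\left(H,a \right)} = -3 + \left(a a + 3\right) = -3 + \left(a^{2} + 3\right) = -3 + \left(3 + a^{2}\right) = a^{2}$)
$Q = \frac{1245}{214}$ ($Q = 6 + \frac{5^{2} + 14}{\left(-103 - 13\right) - 98} = 6 + \frac{25 + 14}{\left(-103 - 13\right) - 98} = 6 + \frac{39}{-116 - 98} = 6 + \frac{39}{-214} = 6 + 39 \left(- \frac{1}{214}\right) = 6 - \frac{39}{214} = \frac{1245}{214} \approx 5.8178$)
$D{\left(Y \right)} = \frac{1245}{214}$
$\frac{D{\left(592 \right)}}{218159} + \frac{357108}{-232755} = \frac{1245}{214 \cdot 218159} + \frac{357108}{-232755} = \frac{1245}{214} \cdot \frac{1}{218159} + 357108 \left(- \frac{1}{232755}\right) = \frac{1245}{46686026} - \frac{119036}{77585} = - \frac{5557221197611}{3622135327210}$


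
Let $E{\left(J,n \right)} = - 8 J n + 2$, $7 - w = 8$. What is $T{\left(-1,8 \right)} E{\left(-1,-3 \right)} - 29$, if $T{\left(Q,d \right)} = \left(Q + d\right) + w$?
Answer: $-161$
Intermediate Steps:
$w = -1$ ($w = 7 - 8 = -1$)
$T{\left(Q,d \right)} = -1 + Q + d$ ($T{\left(Q,d \right)} = \left(Q + d\right) - 1 = -1 + Q + d$)
$E{\left(J,n \right)} = 2 - 8 J n$ ($E{\left(J,n \right)} = - 8 J n + 2 = 2 - 8 J n$)
$T{\left(-1,8 \right)} E{\left(-1,-3 \right)} - 29 = \left(-1 - 1 + 8\right) \left(2 - \left(-8\right) \left(-3\right)\right) - 29 = 6 \left(2 - 24\right) - 29 = 6 \left(-22\right) - 29 = -132 - 29 = -161$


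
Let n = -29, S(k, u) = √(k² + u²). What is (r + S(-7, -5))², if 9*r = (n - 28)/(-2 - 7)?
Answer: 54307/729 + 38*√74/27 ≈ 86.602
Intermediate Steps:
r = 19/27 (r = ((-29 - 28)/(-2 - 7))/9 = (-57/(-9))/9 = (-57*(-⅑))/9 = (⅑)*(19/3) = 19/27 ≈ 0.70370)
(r + S(-7, -5))² = (19/27 + √((-7)² + (-5)²))² = (19/27 + √(49 + 25))² = (19/27 + √74)²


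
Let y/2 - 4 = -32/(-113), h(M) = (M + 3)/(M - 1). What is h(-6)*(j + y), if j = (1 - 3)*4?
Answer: 192/791 ≈ 0.24273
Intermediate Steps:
h(M) = (3 + M)/(-1 + M)
y = 968/113 (y = 8 + 2*(-32/(-113)) = 8 + 2*(-32*(-1/113)) = 8 + 2*(32/113) = 8 + 64/113 = 968/113 ≈ 8.5664)
j = -8 (j = -2*4 = -8)
h(-6)*(j + y) = ((3 - 6)/(-1 - 6))*(-8 + 968/113) = (-3/(-7))*(64/113) = -⅐*(-3)*(64/113) = (3/7)*(64/113) = 192/791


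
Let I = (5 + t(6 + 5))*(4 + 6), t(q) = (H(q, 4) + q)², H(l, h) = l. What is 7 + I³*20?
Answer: 2338603380007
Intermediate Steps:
t(q) = 4*q² (t(q) = (q + q)² = (2*q)² = 4*q²)
I = 4890 (I = (5 + 4*(6 + 5)²)*(4 + 6) = (5 + 4*11²)*10 = (5 + 4*121)*10 = (5 + 484)*10 = 489*10 = 4890)
7 + I³*20 = 7 + 4890³*20 = 7 + 116930169000*20 = 7 + 2338603380000 = 2338603380007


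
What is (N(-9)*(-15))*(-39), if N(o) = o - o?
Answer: 0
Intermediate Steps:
N(o) = 0
(N(-9)*(-15))*(-39) = (0*(-15))*(-39) = 0*(-39) = 0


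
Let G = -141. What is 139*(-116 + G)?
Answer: -35723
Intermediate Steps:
139*(-116 + G) = 139*(-116 - 141) = 139*(-257) = -35723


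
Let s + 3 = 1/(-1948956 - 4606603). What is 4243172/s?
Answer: -13908182196574/9833339 ≈ -1.4144e+6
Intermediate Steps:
s = -19666678/6555559 (s = -3 + 1/(-1948956 - 4606603) = -3 + 1/(-6555559) = -3 - 1/6555559 = -19666678/6555559 ≈ -3.0000)
4243172/s = 4243172/(-19666678/6555559) = 4243172*(-6555559/19666678) = -13908182196574/9833339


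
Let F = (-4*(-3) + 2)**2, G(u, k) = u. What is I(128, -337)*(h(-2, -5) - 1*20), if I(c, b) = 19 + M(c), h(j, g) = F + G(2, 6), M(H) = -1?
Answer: 3204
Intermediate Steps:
F = 196 (F = (12 + 2)**2 = 14**2 = 196)
h(j, g) = 198 (h(j, g) = 196 + 2 = 198)
I(c, b) = 18 (I(c, b) = 19 - 1 = 18)
I(128, -337)*(h(-2, -5) - 1*20) = 18*(198 - 1*20) = 18*(198 - 20) = 18*178 = 3204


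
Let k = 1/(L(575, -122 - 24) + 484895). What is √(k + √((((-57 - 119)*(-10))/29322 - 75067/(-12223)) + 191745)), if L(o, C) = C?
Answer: √(263625359907442109 + 6418081259709523*√76021403978469973606)/357480250629 ≈ 20.926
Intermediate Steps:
k = 1/484749 (k = 1/((-122 - 24) + 484895) = 1/(-146 + 484895) = 1/484749 ≈ 2.0629e-6)
√(k + √((((-57 - 119)*(-10))/29322 - 75067/(-12223)) + 191745)) = √(1/484749 + √((((-57 - 119)*(-10))/29322 - 75067/(-12223)) + 191745)) = √(1/484749 + √((-176*(-10)*(1/29322) - 75067*(-1/12223)) + 191745)) = √(1/484749 + √((1760*(1/29322) + 75067/12223) + 191745)) = √(1/484749 + √((880/14661 + 75067/12223) + 191745)) = √(1/484749 + √(1111313527/179201403 + 191745)) = √(1/484749 + √(34362084331762/179201403)) = √(1/484749 + √76021403978469973606/19911267)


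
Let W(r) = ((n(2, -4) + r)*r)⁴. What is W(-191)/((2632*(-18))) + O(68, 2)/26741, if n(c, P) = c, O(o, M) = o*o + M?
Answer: -720804982879580430555/20109232 ≈ -3.5844e+13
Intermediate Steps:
O(o, M) = M + o² (O(o, M) = o² + M = M + o²)
W(r) = r⁴*(2 + r)⁴ (W(r) = ((2 + r)*r)⁴ = (r*(2 + r))⁴ = r⁴*(2 + r)⁴)
W(-191)/((2632*(-18))) + O(68, 2)/26741 = ((-191)⁴*(2 - 191)⁴)/((2632*(-18))) + (2 + 68²)/26741 = (1330863361*(-189)⁴)/(-47376) + (2 + 4624)*(1/26741) = (1330863361*1275989841)*(-1/47376) + 4626*(1/26741) = 1698168128395115601*(-1/47376) + 4626/26741 = -26955049657065327/752 + 4626/26741 = -720804982879580430555/20109232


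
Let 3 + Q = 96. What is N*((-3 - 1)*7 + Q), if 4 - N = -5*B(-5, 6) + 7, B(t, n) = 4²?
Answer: 5005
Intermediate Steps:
B(t, n) = 16
Q = 93 (Q = -3 + 96 = 93)
N = 77 (N = 4 - (-5*16 + 7) = 4 - (-80 + 7) = 4 - 1*(-73) = 4 + 73 = 77)
N*((-3 - 1)*7 + Q) = 77*((-3 - 1)*7 + 93) = 77*(-4*7 + 93) = 77*(-28 + 93) = 77*65 = 5005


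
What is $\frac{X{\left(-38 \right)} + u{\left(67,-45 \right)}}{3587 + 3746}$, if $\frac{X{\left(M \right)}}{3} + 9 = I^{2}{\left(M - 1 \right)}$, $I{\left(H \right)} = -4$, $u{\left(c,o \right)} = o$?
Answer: $- \frac{24}{7333} \approx -0.0032729$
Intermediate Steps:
$X{\left(M \right)} = 21$ ($X{\left(M \right)} = -27 + 3 \left(-4\right)^{2} = -27 + 3 \cdot 16 = -27 + 48 = 21$)
$\frac{X{\left(-38 \right)} + u{\left(67,-45 \right)}}{3587 + 3746} = \frac{21 - 45}{3587 + 3746} = - \frac{24}{7333}$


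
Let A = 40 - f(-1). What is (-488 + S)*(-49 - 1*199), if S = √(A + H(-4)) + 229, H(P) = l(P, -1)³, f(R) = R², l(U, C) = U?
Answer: 64232 - 1240*I ≈ 64232.0 - 1240.0*I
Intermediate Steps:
H(P) = P³
A = 39 (A = 40 - 1*(-1)² = 40 - 1*1 = 40 - 1 = 39)
S = 229 + 5*I (S = √(39 + (-4)³) + 229 = √(39 - 64) + 229 = √(-25) + 229 = 5*I + 229 = 229 + 5*I ≈ 229.0 + 5.0*I)
(-488 + S)*(-49 - 1*199) = (-488 + (229 + 5*I))*(-49 - 1*199) = (-259 + 5*I)*(-49 - 199) = (-259 + 5*I)*(-248) = 64232 - 1240*I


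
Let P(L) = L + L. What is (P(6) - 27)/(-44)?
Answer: 15/44 ≈ 0.34091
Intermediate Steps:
P(L) = 2*L
(P(6) - 27)/(-44) = (2*6 - 27)/(-44) = (12 - 27)*(-1/44) = -15*(-1/44) = 15/44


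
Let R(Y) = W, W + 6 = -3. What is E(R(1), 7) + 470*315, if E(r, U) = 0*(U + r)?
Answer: 148050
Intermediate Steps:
W = -9 (W = -6 - 3 = -9)
R(Y) = -9
E(r, U) = 0
E(R(1), 7) + 470*315 = 0 + 470*315 = 0 + 148050 = 148050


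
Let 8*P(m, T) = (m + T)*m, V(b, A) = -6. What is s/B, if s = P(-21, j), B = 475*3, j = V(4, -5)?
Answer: 189/3800 ≈ 0.049737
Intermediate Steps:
j = -6
B = 1425
P(m, T) = m*(T + m)/8 (P(m, T) = ((m + T)*m)/8 = ((T + m)*m)/8 = (m*(T + m))/8 = m*(T + m)/8)
s = 567/8 (s = (⅛)*(-21)*(-6 - 21) = (⅛)*(-21)*(-27) = 567/8 ≈ 70.875)
s/B = (567/8)/1425 = (567/8)*(1/1425) = 189/3800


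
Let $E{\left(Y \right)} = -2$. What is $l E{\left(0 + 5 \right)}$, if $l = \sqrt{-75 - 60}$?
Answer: $- 6 i \sqrt{15} \approx - 23.238 i$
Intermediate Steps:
$l = 3 i \sqrt{15}$ ($l = \sqrt{-135} = 3 i \sqrt{15} \approx 11.619 i$)
$l E{\left(0 + 5 \right)} = 3 i \sqrt{15} \left(-2\right) = - 6 i \sqrt{15}$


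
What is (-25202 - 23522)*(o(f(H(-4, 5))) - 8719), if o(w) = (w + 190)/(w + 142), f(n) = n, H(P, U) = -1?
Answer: 19963684520/47 ≈ 4.2476e+8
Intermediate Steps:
o(w) = (190 + w)/(142 + w)
(-25202 - 23522)*(o(f(H(-4, 5))) - 8719) = (-25202 - 23522)*((190 - 1)/(142 - 1) - 8719) = -48724*(189/141 - 8719) = -48724*((1/141)*189 - 8719) = -48724*(63/47 - 8719) = -48724*(-409730/47) = 19963684520/47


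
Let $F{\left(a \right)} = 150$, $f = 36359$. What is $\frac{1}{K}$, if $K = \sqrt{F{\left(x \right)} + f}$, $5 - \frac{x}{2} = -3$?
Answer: $\frac{\sqrt{36509}}{36509} \approx 0.0052336$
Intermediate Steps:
$x = 16$ ($x = 10 - -6 = 10 + 6 = 16$)
$K = \sqrt{36509}$ ($K = \sqrt{150 + 36359} = \sqrt{36509} \approx 191.07$)
$\frac{1}{K} = \frac{1}{\sqrt{36509}} = \frac{\sqrt{36509}}{36509}$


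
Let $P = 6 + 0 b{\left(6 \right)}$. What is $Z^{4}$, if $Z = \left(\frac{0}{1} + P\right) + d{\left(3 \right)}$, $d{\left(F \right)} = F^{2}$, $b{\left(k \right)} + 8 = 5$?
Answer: $50625$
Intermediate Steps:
$b{\left(k \right)} = -3$ ($b{\left(k \right)} = -8 + 5 = -3$)
$P = 6$ ($P = 6 + 0 \left(-3\right) = 6 + 0 = 6$)
$Z = 15$ ($Z = \left(\frac{0}{1} + 6\right) + 3^{2} = \left(0 \cdot 1 + 6\right) + 9 = \left(0 + 6\right) + 9 = 6 + 9 = 15$)
$Z^{4} = 15^{4} = 50625$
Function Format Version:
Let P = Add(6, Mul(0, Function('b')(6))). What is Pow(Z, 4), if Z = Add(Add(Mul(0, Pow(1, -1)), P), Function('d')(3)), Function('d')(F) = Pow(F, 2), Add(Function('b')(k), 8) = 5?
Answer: 50625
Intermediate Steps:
Function('b')(k) = -3 (Function('b')(k) = Add(-8, 5) = -3)
P = 6 (P = Add(6, Mul(0, -3)) = Add(6, 0) = 6)
Z = 15 (Z = Add(Add(Mul(0, Pow(1, -1)), 6), Pow(3, 2)) = Add(Add(Mul(0, 1), 6), 9) = Add(Add(0, 6), 9) = Add(6, 9) = 15)
Pow(Z, 4) = Pow(15, 4) = 50625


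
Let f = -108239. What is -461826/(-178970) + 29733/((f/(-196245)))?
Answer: 30715630932996/569750995 ≈ 53911.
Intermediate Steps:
-461826/(-178970) + 29733/((f/(-196245))) = -461826/(-178970) + 29733/((-108239/(-196245))) = -461826*(-1/178970) + 29733/((-108239*(-1/196245))) = 230913/89485 + 29733/(108239/196245) = 230913/89485 + 29733*(196245/108239) = 230913/89485 + 343232505/6367 = 30715630932996/569750995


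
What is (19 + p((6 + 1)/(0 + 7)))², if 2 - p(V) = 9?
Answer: 144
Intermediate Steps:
p(V) = -7 (p(V) = 2 - 1*9 = 2 - 9 = -7)
(19 + p((6 + 1)/(0 + 7)))² = (19 - 7)² = 12² = 144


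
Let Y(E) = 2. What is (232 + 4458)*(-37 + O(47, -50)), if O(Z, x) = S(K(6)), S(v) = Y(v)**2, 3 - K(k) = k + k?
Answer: -154770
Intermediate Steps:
K(k) = 3 - 2*k (K(k) = 3 - (k + k) = 3 - 2*k)
S(v) = 4 (S(v) = 2**2 = 4)
O(Z, x) = 4
(232 + 4458)*(-37 + O(47, -50)) = (232 + 4458)*(-37 + 4) = 4690*(-33) = -154770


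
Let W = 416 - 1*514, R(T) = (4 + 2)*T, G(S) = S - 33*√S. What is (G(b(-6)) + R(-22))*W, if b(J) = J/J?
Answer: 16072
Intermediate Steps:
b(J) = 1
R(T) = 6*T
W = -98 (W = 416 - 514 = -98)
(G(b(-6)) + R(-22))*W = ((1 - 33*√1) + 6*(-22))*(-98) = ((1 - 33*1) - 132)*(-98) = ((1 - 33) - 132)*(-98) = (-32 - 132)*(-98) = -164*(-98) = 16072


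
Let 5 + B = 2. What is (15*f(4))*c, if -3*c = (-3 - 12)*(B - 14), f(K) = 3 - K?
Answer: 1275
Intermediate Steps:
B = -3 (B = -5 + 2 = -3)
c = -85 (c = -(-3 - 12)*(-3 - 14)/3 = -(-5)*(-17) = -⅓*255 = -85)
(15*f(4))*c = (15*(3 - 1*4))*(-85) = (15*(3 - 4))*(-85) = (15*(-1))*(-85) = -15*(-85) = 1275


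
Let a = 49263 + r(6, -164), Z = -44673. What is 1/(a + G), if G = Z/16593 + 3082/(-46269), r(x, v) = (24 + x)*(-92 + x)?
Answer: 255913839/11946119707816 ≈ 2.1422e-5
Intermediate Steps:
r(x, v) = (-92 + x)*(24 + x)
a = 46683 (a = 49263 + (-2208 + 6² - 68*6) = 49263 + (-2208 + 36 - 408) = 49263 - 2580 = 46683)
G = -706038221/255913839 (G = -44673/16593 + 3082/(-46269) = -44673*1/16593 + 3082*(-1/46269) = -14891/5531 - 3082/46269 = -706038221/255913839 ≈ -2.7589)
1/(a + G) = 1/(46683 - 706038221/255913839) = 1/(11946119707816/255913839) = 255913839/11946119707816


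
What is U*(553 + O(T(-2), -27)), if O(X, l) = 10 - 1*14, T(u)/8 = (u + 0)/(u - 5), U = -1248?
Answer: -685152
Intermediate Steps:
T(u) = 8*u/(-5 + u) (T(u) = 8*((u + 0)/(u - 5)) = 8*(u/(-5 + u)) = 8*u/(-5 + u))
O(X, l) = -4 (O(X, l) = 10 - 14 = -4)
U*(553 + O(T(-2), -27)) = -1248*(553 - 4) = -1248*549 = -685152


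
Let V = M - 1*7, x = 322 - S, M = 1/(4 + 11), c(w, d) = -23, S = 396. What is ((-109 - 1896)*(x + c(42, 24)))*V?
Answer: -4045288/3 ≈ -1.3484e+6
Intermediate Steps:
M = 1/15 ≈ 0.066667
x = -74 (x = 322 - 1*396 = 322 - 396 = -74)
V = -104/15 (V = 1/15 - 1*7 = 1/15 - 7 = -104/15 ≈ -6.9333)
((-109 - 1896)*(x + c(42, 24)))*V = ((-109 - 1896)*(-74 - 23))*(-104/15) = -2005*(-97)*(-104/15) = 194485*(-104/15) = -4045288/3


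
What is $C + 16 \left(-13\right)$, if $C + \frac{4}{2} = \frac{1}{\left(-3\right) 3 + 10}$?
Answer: $-209$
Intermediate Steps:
$C = -1$ ($C = -2 + \frac{1}{\left(-3\right) 3 + 10} = -2 + \frac{1}{-9 + 10} = -2 + 1^{-1} = -2 + 1 = -1$)
$C + 16 \left(-13\right) = -1 + 16 \left(-13\right) = -1 - 208 = -209$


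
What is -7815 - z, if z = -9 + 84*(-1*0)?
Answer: -7806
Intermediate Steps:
z = -9 (z = -9 + 84*0 = -9 + 0 = -9)
-7815 - z = -7815 - 1*(-9) = -7815 + 9 = -7806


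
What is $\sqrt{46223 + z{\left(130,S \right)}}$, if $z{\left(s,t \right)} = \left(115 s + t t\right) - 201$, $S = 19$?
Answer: $\sqrt{61333} \approx 247.66$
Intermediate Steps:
$z{\left(s,t \right)} = -201 + t^{2} + 115 s$ ($z{\left(s,t \right)} = \left(115 s + t^{2}\right) - 201 = \left(t^{2} + 115 s\right) - 201 = -201 + t^{2} + 115 s$)
$\sqrt{46223 + z{\left(130,S \right)}} = \sqrt{46223 + \left(-201 + 19^{2} + 115 \cdot 130\right)} = \sqrt{46223 + \left(-201 + 361 + 14950\right)} = \sqrt{46223 + 15110} = \sqrt{61333}$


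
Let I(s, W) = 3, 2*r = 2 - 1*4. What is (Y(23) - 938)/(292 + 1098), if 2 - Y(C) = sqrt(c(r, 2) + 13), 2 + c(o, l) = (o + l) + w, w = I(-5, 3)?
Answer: -468/695 - sqrt(15)/1390 ≈ -0.67617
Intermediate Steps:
r = -1 (r = (2 - 1*4)/2 = (2 - 4)/2 = (1/2)*(-2) = -1)
w = 3
c(o, l) = 1 + l + o (c(o, l) = -2 + ((o + l) + 3) = -2 + ((l + o) + 3) = -2 + (3 + l + o) = 1 + l + o)
Y(C) = 2 - sqrt(15) (Y(C) = 2 - sqrt((1 + 2 - 1) + 13) = 2 - sqrt(2 + 13) = 2 - sqrt(15))
(Y(23) - 938)/(292 + 1098) = ((2 - sqrt(15)) - 938)/(292 + 1098) = (-936 - sqrt(15))/1390 = (-936 - sqrt(15))*(1/1390) = -468/695 - sqrt(15)/1390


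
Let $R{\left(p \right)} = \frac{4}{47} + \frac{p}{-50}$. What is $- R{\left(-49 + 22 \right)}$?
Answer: $- \frac{1469}{2350} \approx -0.62511$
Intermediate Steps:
$R{\left(p \right)} = \frac{4}{47} - \frac{p}{50}$ ($R{\left(p \right)} = 4 \cdot \frac{1}{47} + p \left(- \frac{1}{50}\right) = \frac{4}{47} - \frac{p}{50}$)
$- R{\left(-49 + 22 \right)} = - (\frac{4}{47} - \frac{-49 + 22}{50}) = - (\frac{4}{47} - - \frac{27}{50}) = - (\frac{4}{47} + \frac{27}{50}) = \left(-1\right) \frac{1469}{2350} = - \frac{1469}{2350}$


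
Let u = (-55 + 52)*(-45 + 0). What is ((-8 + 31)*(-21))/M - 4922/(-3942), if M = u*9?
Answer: 25162/29565 ≈ 0.85107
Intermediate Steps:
u = 135 (u = -3*(-45) = 135)
M = 1215 (M = 135*9 = 1215)
((-8 + 31)*(-21))/M - 4922/(-3942) = ((-8 + 31)*(-21))/1215 - 4922/(-3942) = (23*(-21))*(1/1215) - 4922*(-1/3942) = -483*1/1215 + 2461/1971 = -161/405 + 2461/1971 = 25162/29565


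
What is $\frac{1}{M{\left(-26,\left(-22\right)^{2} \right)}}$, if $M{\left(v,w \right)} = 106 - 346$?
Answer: $- \frac{1}{240} \approx -0.0041667$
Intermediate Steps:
$M{\left(v,w \right)} = -240$ ($M{\left(v,w \right)} = 106 - 346 = -240$)
$\frac{1}{M{\left(-26,\left(-22\right)^{2} \right)}} = \frac{1}{-240} = - \frac{1}{240}$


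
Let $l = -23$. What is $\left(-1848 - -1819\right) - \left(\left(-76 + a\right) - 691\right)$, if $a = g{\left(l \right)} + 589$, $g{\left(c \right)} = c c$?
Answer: $-380$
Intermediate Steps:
$g{\left(c \right)} = c^{2}$
$a = 1118$ ($a = \left(-23\right)^{2} + 589 = 529 + 589 = 1118$)
$\left(-1848 - -1819\right) - \left(\left(-76 + a\right) - 691\right) = \left(-1848 - -1819\right) - \left(\left(-76 + 1118\right) - 691\right) = \left(-1848 + 1819\right) - \left(1042 - 691\right) = -29 - 351 = -380$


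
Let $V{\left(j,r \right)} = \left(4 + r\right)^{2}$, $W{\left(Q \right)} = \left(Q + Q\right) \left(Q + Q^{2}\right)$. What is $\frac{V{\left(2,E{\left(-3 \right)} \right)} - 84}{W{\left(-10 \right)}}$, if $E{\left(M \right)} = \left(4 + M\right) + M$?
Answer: $\frac{2}{45} \approx 0.044444$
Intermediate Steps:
$E{\left(M \right)} = 4 + 2 M$
$W{\left(Q \right)} = 2 Q \left(Q + Q^{2}\right)$
$\frac{V{\left(2,E{\left(-3 \right)} \right)} - 84}{W{\left(-10 \right)}} = \frac{\left(4 + \left(4 + 2 \left(-3\right)\right)\right)^{2} - 84}{2 \left(-10\right)^{2} \left(1 - 10\right)} = \frac{\left(4 + \left(4 - 6\right)\right)^{2} - 84}{2 \cdot 100 \left(-9\right)} = \frac{\left(4 - 2\right)^{2} - 84}{-1800} = \left(2^{2} - 84\right) \left(- \frac{1}{1800}\right) = \left(4 - 84\right) \left(- \frac{1}{1800}\right) = \left(-80\right) \left(- \frac{1}{1800}\right) = \frac{2}{45}$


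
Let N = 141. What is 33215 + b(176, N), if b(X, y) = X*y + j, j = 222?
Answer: 58253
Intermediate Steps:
b(X, y) = 222 + X*y (b(X, y) = X*y + 222 = 222 + X*y)
33215 + b(176, N) = 33215 + (222 + 176*141) = 33215 + (222 + 24816) = 33215 + 25038 = 58253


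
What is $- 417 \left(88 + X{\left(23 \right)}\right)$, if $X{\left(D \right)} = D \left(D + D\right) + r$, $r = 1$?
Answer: $-478299$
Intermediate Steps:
$X{\left(D \right)} = 1 + 2 D^{2}$ ($X{\left(D \right)} = D \left(D + D\right) + 1 = D 2 D + 1 = 2 D^{2} + 1 = 1 + 2 D^{2}$)
$- 417 \left(88 + X{\left(23 \right)}\right) = - 417 \left(88 + \left(1 + 2 \cdot 23^{2}\right)\right) = - 417 \left(88 + \left(1 + 2 \cdot 529\right)\right) = - 417 \left(88 + \left(1 + 1058\right)\right) = - 417 \left(88 + 1059\right) = \left(-417\right) 1147 = -478299$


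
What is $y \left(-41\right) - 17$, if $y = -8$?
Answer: $311$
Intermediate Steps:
$y \left(-41\right) - 17 = \left(-8\right) \left(-41\right) - 17 = 328 - 17 = 311$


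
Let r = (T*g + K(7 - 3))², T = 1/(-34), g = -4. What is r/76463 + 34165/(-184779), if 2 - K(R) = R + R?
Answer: -753123786155/4083210679653 ≈ -0.18444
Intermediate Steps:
K(R) = 2 - 2*R (K(R) = 2 - (R + R) = 2 - 2*R)
T = -1/34 ≈ -0.029412
r = 10000/289 (r = (-1/34*(-4) + (2 - 2*(7 - 3)))² = (2/17 + (2 - 2*4))² = (2/17 + (2 - 8))² = (2/17 - 6)² = (-100/17)² = 10000/289 ≈ 34.602)
r/76463 + 34165/(-184779) = (10000/289)/76463 + 34165/(-184779) = (10000/289)*(1/76463) + 34165*(-1/184779) = 10000/22097807 - 34165/184779 = -753123786155/4083210679653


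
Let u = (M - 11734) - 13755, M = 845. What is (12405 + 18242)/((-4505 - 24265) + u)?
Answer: -30647/53414 ≈ -0.57376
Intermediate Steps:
u = -24644 (u = (845 - 11734) - 13755 = -10889 - 13755 = -24644)
(12405 + 18242)/((-4505 - 24265) + u) = (12405 + 18242)/((-4505 - 24265) - 24644) = 30647/(-28770 - 24644) = 30647/(-53414) = 30647*(-1/53414) = -30647/53414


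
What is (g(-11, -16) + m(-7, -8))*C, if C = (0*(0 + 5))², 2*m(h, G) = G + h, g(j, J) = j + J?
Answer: 0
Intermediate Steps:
g(j, J) = J + j
m(h, G) = G/2 + h/2 (m(h, G) = (G + h)/2 = G/2 + h/2)
C = 0 (C = (0*5)² = 0² = 0)
(g(-11, -16) + m(-7, -8))*C = ((-16 - 11) + ((½)*(-8) + (½)*(-7)))*0 = (-27 + (-4 - 7/2))*0 = (-27 - 15/2)*0 = -69/2*0 = 0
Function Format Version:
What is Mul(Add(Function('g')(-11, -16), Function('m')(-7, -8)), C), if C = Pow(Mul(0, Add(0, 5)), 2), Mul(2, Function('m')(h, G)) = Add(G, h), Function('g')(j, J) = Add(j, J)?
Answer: 0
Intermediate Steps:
Function('g')(j, J) = Add(J, j)
Function('m')(h, G) = Add(Mul(Rational(1, 2), G), Mul(Rational(1, 2), h)) (Function('m')(h, G) = Mul(Rational(1, 2), Add(G, h)) = Add(Mul(Rational(1, 2), G), Mul(Rational(1, 2), h)))
C = 0 (C = Pow(Mul(0, 5), 2) = Pow(0, 2) = 0)
Mul(Add(Function('g')(-11, -16), Function('m')(-7, -8)), C) = Mul(Add(Add(-16, -11), Add(Mul(Rational(1, 2), -8), Mul(Rational(1, 2), -7))), 0) = Mul(Add(-27, Add(-4, Rational(-7, 2))), 0) = Mul(Add(-27, Rational(-15, 2)), 0) = Mul(Rational(-69, 2), 0) = 0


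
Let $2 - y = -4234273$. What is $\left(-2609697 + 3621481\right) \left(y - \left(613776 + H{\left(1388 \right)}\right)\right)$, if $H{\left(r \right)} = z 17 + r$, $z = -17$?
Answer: $3662051009600$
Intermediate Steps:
$y = 4234275$ ($y = 2 - -4234273 = 2 + 4234273 = 4234275$)
$H{\left(r \right)} = -289 + r$ ($H{\left(r \right)} = \left(-17\right) 17 + r = -289 + r$)
$\left(-2609697 + 3621481\right) \left(y - \left(613776 + H{\left(1388 \right)}\right)\right) = \left(-2609697 + 3621481\right) \left(4234275 - 614875\right) = 1011784 \left(4234275 - 614875\right) = 1011784 \cdot 3619400 = 3662051009600$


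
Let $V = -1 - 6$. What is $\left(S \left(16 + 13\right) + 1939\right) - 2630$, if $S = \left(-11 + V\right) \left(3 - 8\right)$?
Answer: $1919$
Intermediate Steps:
$V = -7$
$S = 90$ ($S = \left(-11 - 7\right) \left(3 - 8\right) = \left(-18\right) \left(-5\right) = 90$)
$\left(S \left(16 + 13\right) + 1939\right) - 2630 = \left(90 \left(16 + 13\right) + 1939\right) - 2630 = \left(90 \cdot 29 + 1939\right) - 2630 = \left(2610 + 1939\right) - 2630 = 4549 - 2630 = 1919$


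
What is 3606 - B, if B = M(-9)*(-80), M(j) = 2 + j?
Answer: 3046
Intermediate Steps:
B = 560 (B = (2 - 9)*(-80) = -7*(-80) = 560)
3606 - B = 3606 - 1*560 = 3606 - 560 = 3046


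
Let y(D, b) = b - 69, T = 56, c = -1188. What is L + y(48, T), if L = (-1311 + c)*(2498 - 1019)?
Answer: -3696034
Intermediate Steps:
y(D, b) = -69 + b
L = -3696021 (L = (-1311 - 1188)*(2498 - 1019) = -2499*1479 = -3696021)
L + y(48, T) = -3696021 + (-69 + 56) = -3696021 - 13 = -3696034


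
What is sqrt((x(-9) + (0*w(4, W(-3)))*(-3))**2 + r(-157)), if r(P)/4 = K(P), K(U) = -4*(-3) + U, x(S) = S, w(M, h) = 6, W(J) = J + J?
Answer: I*sqrt(499) ≈ 22.338*I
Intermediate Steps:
W(J) = 2*J
K(U) = 12 + U
r(P) = 48 + 4*P (r(P) = 4*(12 + P) = 48 + 4*P)
sqrt((x(-9) + (0*w(4, W(-3)))*(-3))**2 + r(-157)) = sqrt((-9 + (0*6)*(-3))**2 + (48 + 4*(-157))) = sqrt((-9 + 0*(-3))**2 + (48 - 628)) = sqrt((-9 + 0)**2 - 580) = sqrt((-9)**2 - 580) = sqrt(81 - 580) = sqrt(-499) = I*sqrt(499)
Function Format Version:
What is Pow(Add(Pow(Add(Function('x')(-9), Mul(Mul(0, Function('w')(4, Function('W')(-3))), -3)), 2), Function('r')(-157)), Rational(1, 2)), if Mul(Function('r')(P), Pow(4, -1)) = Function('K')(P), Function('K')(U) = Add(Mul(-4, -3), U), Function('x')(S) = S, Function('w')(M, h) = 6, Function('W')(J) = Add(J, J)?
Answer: Mul(I, Pow(499, Rational(1, 2))) ≈ Mul(22.338, I)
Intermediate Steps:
Function('W')(J) = Mul(2, J)
Function('K')(U) = Add(12, U)
Function('r')(P) = Add(48, Mul(4, P)) (Function('r')(P) = Mul(4, Add(12, P)) = Add(48, Mul(4, P)))
Pow(Add(Pow(Add(Function('x')(-9), Mul(Mul(0, Function('w')(4, Function('W')(-3))), -3)), 2), Function('r')(-157)), Rational(1, 2)) = Pow(Add(Pow(Add(-9, Mul(Mul(0, 6), -3)), 2), Add(48, Mul(4, -157))), Rational(1, 2)) = Pow(Add(Pow(Add(-9, Mul(0, -3)), 2), Add(48, -628)), Rational(1, 2)) = Pow(Add(Pow(Add(-9, 0), 2), -580), Rational(1, 2)) = Pow(Add(Pow(-9, 2), -580), Rational(1, 2)) = Pow(Add(81, -580), Rational(1, 2)) = Pow(-499, Rational(1, 2)) = Mul(I, Pow(499, Rational(1, 2)))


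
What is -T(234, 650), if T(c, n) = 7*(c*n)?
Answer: -1064700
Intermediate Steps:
T(c, n) = 7*c*n
-T(234, 650) = -7*234*650 = -1*1064700 = -1064700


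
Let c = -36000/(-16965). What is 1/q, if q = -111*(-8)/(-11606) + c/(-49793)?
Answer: -108933689683/8339393084 ≈ -13.063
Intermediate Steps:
c = 800/377 (c = -36000*(-1/16965) = 800/377 ≈ 2.1220)
q = -8339393084/108933689683 (q = -111*(-8)/(-11606) + (800/377)/(-49793) = 888*(-1/11606) + (800/377)*(-1/49793) = -444/5803 - 800/18771961 = -8339393084/108933689683 ≈ -0.076555)
1/q = 1/(-8339393084/108933689683) = -108933689683/8339393084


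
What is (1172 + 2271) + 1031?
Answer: 4474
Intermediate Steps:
(1172 + 2271) + 1031 = 3443 + 1031 = 4474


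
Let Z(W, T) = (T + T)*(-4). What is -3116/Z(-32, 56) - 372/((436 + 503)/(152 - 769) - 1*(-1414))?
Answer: 653191033/97607888 ≈ 6.6920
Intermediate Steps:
Z(W, T) = -8*T (Z(W, T) = (2*T)*(-4) = -8*T)
-3116/Z(-32, 56) - 372/((436 + 503)/(152 - 769) - 1*(-1414)) = -3116/((-8*56)) - 372/((436 + 503)/(152 - 769) - 1*(-1414)) = -3116/(-448) - 372/(939/(-617) + 1414) = -3116*(-1/448) - 372/(939*(-1/617) + 1414) = 779/112 - 372/(-939/617 + 1414) = 779/112 - 372/871499/617 = 779/112 - 372*617/871499 = 779/112 - 229524/871499 = 653191033/97607888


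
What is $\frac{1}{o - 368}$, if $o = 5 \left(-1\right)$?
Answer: $- \frac{1}{373} \approx -0.002681$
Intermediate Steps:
$o = -5$
$\frac{1}{o - 368} = \frac{1}{-5 - 368} = \frac{1}{-373} = - \frac{1}{373}$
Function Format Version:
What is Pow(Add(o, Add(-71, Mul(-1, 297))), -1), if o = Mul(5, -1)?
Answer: Rational(-1, 373) ≈ -0.0026810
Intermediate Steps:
o = -5
Pow(Add(o, Add(-71, Mul(-1, 297))), -1) = Pow(Add(-5, Add(-71, Mul(-1, 297))), -1) = Pow(Add(-5, Add(-71, -297)), -1) = Pow(Add(-5, -368), -1) = Pow(-373, -1) = Rational(-1, 373)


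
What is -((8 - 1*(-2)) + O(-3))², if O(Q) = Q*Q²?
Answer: -289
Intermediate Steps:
O(Q) = Q³
-((8 - 1*(-2)) + O(-3))² = -((8 - 1*(-2)) + (-3)³)² = -((8 + 2) - 27)² = -(10 - 27)² = -1*(-17)² = -1*289 = -289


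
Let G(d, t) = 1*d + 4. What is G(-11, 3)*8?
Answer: -56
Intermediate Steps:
G(d, t) = 4 + d (G(d, t) = d + 4 = 4 + d)
G(-11, 3)*8 = (4 - 11)*8 = -7*8 = -56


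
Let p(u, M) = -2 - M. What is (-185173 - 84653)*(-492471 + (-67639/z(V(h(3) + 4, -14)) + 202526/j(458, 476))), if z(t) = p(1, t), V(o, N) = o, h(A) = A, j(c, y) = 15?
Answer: 1908157485524/15 ≈ 1.2721e+11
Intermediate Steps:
z(t) = -2 - t
(-185173 - 84653)*(-492471 + (-67639/z(V(h(3) + 4, -14)) + 202526/j(458, 476))) = (-185173 - 84653)*(-492471 + (-67639/(-2 - (3 + 4)) + 202526/15)) = -269826*(-492471 + (-67639/(-2 - 1*7) + 202526*(1/15))) = -269826*(-492471 + (-67639/(-2 - 7) + 202526/15)) = -269826*(-492471 + (-67639/(-9) + 202526/15)) = -269826*(-492471 + (-67639*(-⅑) + 202526/15)) = -269826*(-492471 + (67639/9 + 202526/15)) = -269826*(-492471 + 945773/45) = -269826*(-21215422/45) = 1908157485524/15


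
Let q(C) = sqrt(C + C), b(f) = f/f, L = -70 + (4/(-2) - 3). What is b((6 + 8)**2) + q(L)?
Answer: 1 + 5*I*sqrt(6) ≈ 1.0 + 12.247*I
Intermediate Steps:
L = -75 (L = -70 + (-1/2*4 - 3) = -70 + (-2 - 3) = -70 - 5 = -75)
b(f) = 1
q(C) = sqrt(2)*sqrt(C) (q(C) = sqrt(2*C) = sqrt(2)*sqrt(C))
b((6 + 8)**2) + q(L) = 1 + sqrt(2)*sqrt(-75) = 1 + sqrt(2)*(5*I*sqrt(3)) = 1 + 5*I*sqrt(6)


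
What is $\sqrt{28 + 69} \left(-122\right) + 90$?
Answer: $90 - 122 \sqrt{97} \approx -1111.6$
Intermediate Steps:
$\sqrt{28 + 69} \left(-122\right) + 90 = \sqrt{97} \left(-122\right) + 90 = - 122 \sqrt{97} + 90 = 90 - 122 \sqrt{97}$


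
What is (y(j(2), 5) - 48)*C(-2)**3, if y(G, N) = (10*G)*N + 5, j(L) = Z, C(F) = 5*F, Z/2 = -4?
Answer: 443000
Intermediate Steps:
Z = -8 (Z = 2*(-4) = -8)
j(L) = -8
y(G, N) = 5 + 10*G*N (y(G, N) = 10*G*N + 5 = 5 + 10*G*N)
(y(j(2), 5) - 48)*C(-2)**3 = ((5 + 10*(-8)*5) - 48)*(5*(-2))**3 = ((5 - 400) - 48)*(-10)**3 = (-395 - 48)*(-1000) = -443*(-1000) = 443000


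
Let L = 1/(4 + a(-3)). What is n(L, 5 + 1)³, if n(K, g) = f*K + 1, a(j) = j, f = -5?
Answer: -64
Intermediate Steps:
L = 1 (L = 1/(4 - 3) = 1/1 = 1)
n(K, g) = 1 - 5*K (n(K, g) = -5*K + 1 = 1 - 5*K)
n(L, 5 + 1)³ = (1 - 5*1)³ = (1 - 5)³ = (-4)³ = -64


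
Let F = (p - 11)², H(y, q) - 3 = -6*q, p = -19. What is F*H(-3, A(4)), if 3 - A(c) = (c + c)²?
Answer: 332100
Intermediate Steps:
A(c) = 3 - 4*c² (A(c) = 3 - (c + c)² = 3 - (2*c)² = 3 - 4*c²)
H(y, q) = 3 - 6*q
F = 900 (F = (-19 - 11)² = (-30)² = 900)
F*H(-3, A(4)) = 900*(3 - 6*(3 - 4*4²)) = 900*(3 - 6*(3 - 4*16)) = 900*(3 - 6*(3 - 64)) = 900*(3 - 6*(-61)) = 900*(3 + 366) = 900*369 = 332100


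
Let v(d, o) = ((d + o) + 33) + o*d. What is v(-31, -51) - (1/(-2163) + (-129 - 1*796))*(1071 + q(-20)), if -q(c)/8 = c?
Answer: 2466268972/2163 ≈ 1.1402e+6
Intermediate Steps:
q(c) = -8*c
v(d, o) = 33 + d + o + d*o (v(d, o) = (33 + d + o) + d*o = 33 + d + o + d*o)
v(-31, -51) - (1/(-2163) + (-129 - 1*796))*(1071 + q(-20)) = (33 - 31 - 51 - 31*(-51)) - (1/(-2163) + (-129 - 1*796))*(1071 - 8*(-20)) = (33 - 31 - 51 + 1581) - (-1/2163 + (-129 - 796))*(1071 + 160) = 1532 - (-1/2163 - 925)*1231 = 1532 - (-2000776)*1231/2163 = 1532 - 1*(-2462955256/2163) = 1532 + 2462955256/2163 = 2466268972/2163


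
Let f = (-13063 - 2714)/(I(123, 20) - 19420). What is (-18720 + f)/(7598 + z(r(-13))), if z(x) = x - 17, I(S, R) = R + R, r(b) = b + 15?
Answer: -120925941/48986180 ≈ -2.4686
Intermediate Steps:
r(b) = 15 + b
I(S, R) = 2*R
z(x) = -17 + x
f = 5259/6460 (f = (-13063 - 2714)/(2*20 - 19420) = -15777/(40 - 19420) = -15777/(-19380) = -15777*(-1/19380) = 5259/6460 ≈ 0.81409)
(-18720 + f)/(7598 + z(r(-13))) = (-18720 + 5259/6460)/(7598 + (-17 + (15 - 13))) = -120925941/(6460*(7598 + (-17 + 2))) = -120925941/(6460*(7598 - 15)) = -120925941/6460/7583 = -120925941/6460*1/7583 = -120925941/48986180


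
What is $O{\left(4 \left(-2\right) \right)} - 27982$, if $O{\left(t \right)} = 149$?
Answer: $-27833$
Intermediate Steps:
$O{\left(4 \left(-2\right) \right)} - 27982 = 149 - 27982 = -27833$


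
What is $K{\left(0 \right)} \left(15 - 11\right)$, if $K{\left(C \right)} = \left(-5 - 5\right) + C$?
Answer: $-40$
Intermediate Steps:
$K{\left(C \right)} = -10 + C$
$K{\left(0 \right)} \left(15 - 11\right) = \left(-10 + 0\right) \left(15 - 11\right) = \left(-10\right) 4 = -40$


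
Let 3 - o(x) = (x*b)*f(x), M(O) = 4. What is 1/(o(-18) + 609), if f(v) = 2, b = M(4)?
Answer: 1/756 ≈ 0.0013228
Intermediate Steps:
b = 4
o(x) = 3 - 8*x (o(x) = 3 - x*4*2 = 3 - 4*x*2 = 3 - 8*x)
1/(o(-18) + 609) = 1/((3 - 8*(-18)) + 609) = 1/((3 + 144) + 609) = 1/(147 + 609) = 1/756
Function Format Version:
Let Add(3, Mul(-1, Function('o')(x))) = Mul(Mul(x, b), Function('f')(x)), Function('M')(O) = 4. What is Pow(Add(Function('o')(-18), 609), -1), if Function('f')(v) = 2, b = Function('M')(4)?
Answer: Rational(1, 756) ≈ 0.0013228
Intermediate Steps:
b = 4
Function('o')(x) = Add(3, Mul(-8, x)) (Function('o')(x) = Add(3, Mul(-1, Mul(Mul(x, 4), 2))) = Add(3, Mul(-1, Mul(Mul(4, x), 2))) = Add(3, Mul(-1, Mul(8, x))) = Add(3, Mul(-8, x)))
Pow(Add(Function('o')(-18), 609), -1) = Pow(Add(Add(3, Mul(-8, -18)), 609), -1) = Pow(Add(Add(3, 144), 609), -1) = Pow(Add(147, 609), -1) = Pow(756, -1) = Rational(1, 756)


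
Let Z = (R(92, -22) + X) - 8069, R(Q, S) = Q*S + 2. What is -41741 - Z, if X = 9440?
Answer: -41090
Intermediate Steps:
R(Q, S) = 2 + Q*S
Z = -651 (Z = ((2 + 92*(-22)) + 9440) - 8069 = ((2 - 2024) + 9440) - 8069 = (-2022 + 9440) - 8069 = 7418 - 8069 = -651)
-41741 - Z = -41741 - 1*(-651) = -41741 + 651 = -41090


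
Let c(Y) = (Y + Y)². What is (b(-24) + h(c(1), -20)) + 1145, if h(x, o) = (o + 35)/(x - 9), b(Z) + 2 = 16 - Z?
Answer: 1180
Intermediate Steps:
c(Y) = 4*Y² (c(Y) = (2*Y)² = 4*Y²)
b(Z) = 14 - Z (b(Z) = -2 + (16 - Z) = 14 - Z)
h(x, o) = (35 + o)/(-9 + x)
(b(-24) + h(c(1), -20)) + 1145 = ((14 - 1*(-24)) + (35 - 20)/(-9 + 4*1²)) + 1145 = ((14 + 24) + 15/(-9 + 4*1)) + 1145 = (38 + 15/(-9 + 4)) + 1145 = (38 + 15/(-5)) + 1145 = (38 - ⅕*15) + 1145 = (38 - 3) + 1145 = 35 + 1145 = 1180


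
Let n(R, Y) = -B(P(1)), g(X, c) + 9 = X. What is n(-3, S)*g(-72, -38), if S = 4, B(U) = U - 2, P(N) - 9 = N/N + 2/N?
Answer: 810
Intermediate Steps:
P(N) = 10 + 2/N (P(N) = 9 + (N/N + 2/N) = 9 + (1 + 2/N) = 10 + 2/N)
B(U) = -2 + U
g(X, c) = -9 + X
n(R, Y) = -10 (n(R, Y) = -(-2 + (10 + 2/1)) = -(-2 + (10 + 2*1)) = -(-2 + (10 + 2)) = -(-2 + 12) = -1*10 = -10)
n(-3, S)*g(-72, -38) = -10*(-9 - 72) = -10*(-81) = 810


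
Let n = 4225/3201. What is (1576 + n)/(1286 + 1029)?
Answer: 5049001/7410315 ≈ 0.68135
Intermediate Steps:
n = 4225/3201 (n = 4225*(1/3201) = 4225/3201 ≈ 1.3199)
(1576 + n)/(1286 + 1029) = (1576 + 4225/3201)/(1286 + 1029) = (5049001/3201)/2315 = (5049001/3201)*(1/2315) = 5049001/7410315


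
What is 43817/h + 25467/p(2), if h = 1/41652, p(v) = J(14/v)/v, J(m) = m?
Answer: 12775510722/7 ≈ 1.8251e+9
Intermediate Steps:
p(v) = 14/v² (p(v) = (14/v)/v = 14/v²)
h = 1/41652 ≈ 2.4008e-5
43817/h + 25467/p(2) = 43817/(1/41652) + 25467/((14/2²)) = 43817*41652 + 25467/((14*(¼))) = 1825065684 + 25467/(7/2) = 1825065684 + 25467*(2/7) = 1825065684 + 50934/7 = 12775510722/7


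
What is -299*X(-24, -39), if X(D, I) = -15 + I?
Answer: 16146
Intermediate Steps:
-299*X(-24, -39) = -299*(-15 - 39) = -299*(-54) = 16146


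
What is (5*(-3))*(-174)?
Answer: 2610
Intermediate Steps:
(5*(-3))*(-174) = -15*(-174) = 2610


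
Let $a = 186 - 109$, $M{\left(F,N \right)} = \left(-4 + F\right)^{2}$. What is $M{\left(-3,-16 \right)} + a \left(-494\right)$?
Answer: $-37989$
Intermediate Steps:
$a = 77$
$M{\left(-3,-16 \right)} + a \left(-494\right) = \left(-4 - 3\right)^{2} + 77 \left(-494\right) = \left(-7\right)^{2} - 38038 = 49 - 38038 = -37989$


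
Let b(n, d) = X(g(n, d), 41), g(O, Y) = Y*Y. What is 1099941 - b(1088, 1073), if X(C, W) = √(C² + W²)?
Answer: 1099941 - √1325558467922 ≈ -51388.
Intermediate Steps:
g(O, Y) = Y²
b(n, d) = √(1681 + d⁴) (b(n, d) = √((d²)² + 41²) = √(d⁴ + 1681) = √(1681 + d⁴))
1099941 - b(1088, 1073) = 1099941 - √(1681 + 1073⁴) = 1099941 - √(1681 + 1325558466241) = 1099941 - √1325558467922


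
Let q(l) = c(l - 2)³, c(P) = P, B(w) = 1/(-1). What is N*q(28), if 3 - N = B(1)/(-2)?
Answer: 43940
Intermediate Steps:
B(w) = -1
N = 5/2 (N = 3 - (-1)/(-2) = 3 - (-1)*(-1)/2 = 3 - 1*½ = 3 - ½ = 5/2 ≈ 2.5000)
q(l) = (-2 + l)³ (q(l) = (l - 2)³ = (-2 + l)³)
N*q(28) = 5*(-2 + 28)³/2 = (5/2)*26³ = (5/2)*17576 = 43940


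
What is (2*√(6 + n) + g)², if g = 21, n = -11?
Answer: 421 + 84*I*√5 ≈ 421.0 + 187.83*I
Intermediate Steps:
(2*√(6 + n) + g)² = (2*√(6 - 11) + 21)² = (2*√(-5) + 21)² = (2*(I*√5) + 21)² = (2*I*√5 + 21)² = (21 + 2*I*√5)²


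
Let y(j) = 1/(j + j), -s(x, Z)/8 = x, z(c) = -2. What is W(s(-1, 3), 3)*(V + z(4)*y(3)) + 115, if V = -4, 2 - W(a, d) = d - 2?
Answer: 332/3 ≈ 110.67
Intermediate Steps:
s(x, Z) = -8*x
W(a, d) = 4 - d (W(a, d) = 2 - (d - 2) = 2 - (-2 + d) = 2 + (2 - d) = 4 - d)
y(j) = 1/(2*j)
W(s(-1, 3), 3)*(V + z(4)*y(3)) + 115 = (4 - 1*3)*(-4 - 1/3) + 115 = (4 - 3)*(-4 - 1/3) + 115 = 1*(-4 - 2*1/6) + 115 = 1*(-4 - 1/3) + 115 = 1*(-13/3) + 115 = -13/3 + 115 = 332/3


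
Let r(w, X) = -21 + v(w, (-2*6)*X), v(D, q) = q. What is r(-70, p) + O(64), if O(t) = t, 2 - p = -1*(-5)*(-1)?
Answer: -41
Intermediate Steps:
p = 7 (p = 2 - (-1*(-5))*(-1) = 2 - 5*(-1) = 2 - 1*(-5) = 2 + 5 = 7)
r(w, X) = -21 - 12*X (r(w, X) = -21 + (-2*6)*X = -21 - 12*X)
r(-70, p) + O(64) = (-21 - 12*7) + 64 = (-21 - 84) + 64 = -105 + 64 = -41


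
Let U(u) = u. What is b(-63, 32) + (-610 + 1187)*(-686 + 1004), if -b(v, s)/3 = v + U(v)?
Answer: 183864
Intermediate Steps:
b(v, s) = -6*v (b(v, s) = -3*(v + v) = -6*v)
b(-63, 32) + (-610 + 1187)*(-686 + 1004) = -6*(-63) + (-610 + 1187)*(-686 + 1004) = 378 + 577*318 = 378 + 183486 = 183864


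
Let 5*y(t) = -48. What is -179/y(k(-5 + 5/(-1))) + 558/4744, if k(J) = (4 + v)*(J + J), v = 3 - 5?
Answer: 534083/28464 ≈ 18.763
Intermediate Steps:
v = -2
k(J) = 4*J (k(J) = (4 - 2)*(J + J) = 2*(2*J) = 4*J)
y(t) = -48/5 (y(t) = (⅕)*(-48) = -48/5)
-179/y(k(-5 + 5/(-1))) + 558/4744 = -179/(-48/5) + 558/4744 = -179*(-5/48) + 558*(1/4744) = 895/48 + 279/2372 = 534083/28464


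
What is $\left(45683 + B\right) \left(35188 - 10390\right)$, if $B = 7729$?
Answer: $1324510776$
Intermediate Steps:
$\left(45683 + B\right) \left(35188 - 10390\right) = \left(45683 + 7729\right) \left(35188 - 10390\right) = 53412 \cdot 24798 = 1324510776$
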